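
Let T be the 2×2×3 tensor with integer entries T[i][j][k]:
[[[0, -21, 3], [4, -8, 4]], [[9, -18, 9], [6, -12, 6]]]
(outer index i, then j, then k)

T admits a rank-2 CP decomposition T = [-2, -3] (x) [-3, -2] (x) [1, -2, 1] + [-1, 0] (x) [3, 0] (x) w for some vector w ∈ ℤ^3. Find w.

Subtract the known terms from T to get the rank-1 residual R = [-1, 0] (x) [3, 0] (x) w, so R[i,j,k] = a[i]·b[j]·w[k]. Pick indices with nonzero a[0]·b[0] = (-1)·(3) = -3. Only the fibre through (0,0,·) is needed: R[0,0,:] = T[0,0,:] − Σₗ aₗ[0]bₗ[0]cₗ = [0, -21, 3] − (-2)·(-3)·[1, -2, 1] = [-6, -9, -3]. Then w[k] = R[0,0,k] / -3 for each k, giving w = [-6, -9, -3] / -3 = [2, 3, 1].

w = [2, 3, 1]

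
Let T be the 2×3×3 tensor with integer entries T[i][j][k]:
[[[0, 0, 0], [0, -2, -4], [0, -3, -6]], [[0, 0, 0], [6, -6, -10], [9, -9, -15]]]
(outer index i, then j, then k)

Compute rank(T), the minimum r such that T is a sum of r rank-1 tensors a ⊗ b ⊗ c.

2

Lower bound: in the mode-1 unfolding of T (rows indexed by i, columns by (j,k)) the 2×2 minor on rows i ∈ {0, 1}, columns (j,k) ∈ {(1,0), (1,1)} is det [[0, -2], [6, -6]] = 12 ≠ 0, so that unfolding has rank ≥ 2 and hence rank(T) ≥ 2 (CP rank is at least every unfolding rank, though it can be larger).
Upper bound: T[:,j,:] = b[j]·M for every slice, with b = [0, 2, 3] and M = [[0, -1, -2], [3, -3, -5]] (rows i, columns k).
Splitting M by its rows (i = 0, 1), M = [1, 0][0, -1, -2]ᵀ + [0, 1][3, -3, -5]ᵀ.
Hence T = [1, 0] ⊗ [0, 2, 3] ⊗ [0, -1, -2] + [0, 1] ⊗ [0, 2, 3] ⊗ [3, -3, -5], so rank(T) ≤ 2.
These bounds meet, so rank(T) = 2.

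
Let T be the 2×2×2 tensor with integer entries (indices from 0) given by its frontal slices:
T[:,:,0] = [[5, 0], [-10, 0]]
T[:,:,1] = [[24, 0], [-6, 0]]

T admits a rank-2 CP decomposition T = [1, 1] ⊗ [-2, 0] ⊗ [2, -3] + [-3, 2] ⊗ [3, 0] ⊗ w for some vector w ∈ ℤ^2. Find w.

w = [-1, -2]

Subtract the known terms from T to get the rank-1 residual R = [-3, 2] ⊗ [3, 0] ⊗ w, so R[i,j,k] = a[i]·b[j]·w[k]. Pick indices with nonzero a[0]·b[0] = (-3)·(3) = -9. Only the fibre through (0,0,·) is needed: R[0,0,:] = T[0,0,:] − Σₗ aₗ[0]bₗ[0]cₗ = [5, 24] − (1)·(-2)·[2, -3] = [9, 18]. Then w[k] = R[0,0,k] / -9 for each k, giving w = [9, 18] / -9 = [-1, -2].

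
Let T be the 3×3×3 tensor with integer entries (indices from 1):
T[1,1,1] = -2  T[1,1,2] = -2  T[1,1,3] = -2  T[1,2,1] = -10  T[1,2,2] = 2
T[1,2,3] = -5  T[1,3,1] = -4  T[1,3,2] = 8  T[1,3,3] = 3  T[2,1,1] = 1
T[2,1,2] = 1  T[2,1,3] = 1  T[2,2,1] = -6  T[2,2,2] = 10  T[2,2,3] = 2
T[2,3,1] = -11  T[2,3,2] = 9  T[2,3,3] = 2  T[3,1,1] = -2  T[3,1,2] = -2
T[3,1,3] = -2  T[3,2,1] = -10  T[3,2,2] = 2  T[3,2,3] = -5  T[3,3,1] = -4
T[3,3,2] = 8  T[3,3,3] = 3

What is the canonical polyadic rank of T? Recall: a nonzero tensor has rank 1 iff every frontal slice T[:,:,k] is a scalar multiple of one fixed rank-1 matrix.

3

Lower bound: the mode-2 unfolding of T (rows indexed by j, columns by (i,k) = (1,1), (1,2), (1,3), (2,1), (2,2), (2,3), (3,1), (3,2), (3,3)) is [[-2, -2, -2, 1, 1, 1, -2, -2, -2], [-10, 2, -5, -6, 10, 2, -10, 2, -5], [-4, 8, 3, -11, 9, 2, -4, 8, 3]].
There the 3×3 minor on rows j ∈ {1, 2, 3}, columns (i,k) ∈ {(1,1), (1,2), (1,3)} is det [[-2, -2, -2], [-10, 2, -5], [-4, 8, 3]] = -48 ≠ 0, so this unfolding has rank ≥ 3; CP rank is at least every unfolding rank, so rank(T) ≥ 3. (This is only a lower bound: in general the CP rank may exceed every unfolding rank, so we still need to exhibit 3 rank-1 terms summing to T.)
Upper bound: T is a sum of 3 rank-1 terms, T = (1, 1, 1) ⊗ (0, 2, 1) ⊗ (-2, 2, -1) + (1, 2, 1) ⊗ (0, 1, 2) ⊗ (-2, 2, 1) + (2, -1, 2) ⊗ (1, 2, -1) ⊗ (-1, -1, -1) (one valid choice — decompositions are not unique — normalised so each a, b is primitive with positive first nonzero entry; check it by expanding all entries), so rank(T) ≤ 3.
These bounds meet, so rank(T) = 3.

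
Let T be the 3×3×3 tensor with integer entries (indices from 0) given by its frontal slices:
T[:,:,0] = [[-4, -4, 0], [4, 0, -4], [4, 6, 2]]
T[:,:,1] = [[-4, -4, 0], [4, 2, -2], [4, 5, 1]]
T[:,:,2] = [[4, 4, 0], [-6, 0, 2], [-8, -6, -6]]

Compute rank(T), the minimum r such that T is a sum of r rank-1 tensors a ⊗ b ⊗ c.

3

Lower bound: the mode-2 unfolding of T (rows indexed by j, columns by (i,k) = (0,0), (0,1), (0,2), (1,0), (1,1), (1,2), (2,0), (2,1), (2,2)) is [[-4, -4, 4, 4, 4, -6, 4, 4, -8], [-4, -4, 4, 0, 2, 0, 6, 5, -6], [0, 0, 0, -4, -2, 2, 2, 1, -6]].
There the 3×3 minor on rows j ∈ {0, 1, 2}, columns (i,k) ∈ {(0,0), (1,0), (1,2)} is det [[-4, 4, -6], [-4, 0, 0], [0, -4, 2]] = -64 ≠ 0, so this unfolding has rank ≥ 3; CP rank is at least every unfolding rank, so rank(T) ≥ 3. (Flattening ranks never certify an upper bound on CP rank; for that we must actually write T with 3 rank-1 terms.)
Upper bound: T is a sum of 3 rank-1 terms, T = (0, 1, 2) ⊗ (1, 0, 1) ⊗ (0, 0, -2) + (0, 2, -1) ⊗ (0, 1, 1) ⊗ (-2, -1, 2) + (1, -1, -1) ⊗ (1, 1, 0) ⊗ (-4, -4, 4) (written with every a and b primitive with positive leading entry and the scale carried by c; CP decompositions are not unique, and this one is verified by expanding entrywise), so rank(T) ≤ 3.
These bounds meet, so rank(T) = 3.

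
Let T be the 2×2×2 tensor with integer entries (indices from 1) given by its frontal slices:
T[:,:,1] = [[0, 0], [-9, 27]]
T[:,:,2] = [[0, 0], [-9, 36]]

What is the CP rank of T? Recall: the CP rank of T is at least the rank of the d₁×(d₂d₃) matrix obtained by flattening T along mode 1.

2

Lower bound: the mode-3 unfolding of T (rows indexed by k, columns by (i,j) = (1,1), (1,2), (2,1), (2,2)) is [[0, 0, -9, 27], [0, 0, -9, 36]].
There the 2×2 minor on rows k ∈ {1, 2}, columns (i,j) ∈ {(2,1), (2,2)} is det [[-9, 27], [-9, 36]] = -81 ≠ 0, so this unfolding has rank ≥ 2; CP rank is at least every unfolding rank, so rank(T) ≥ 2. (Flattening ranks never certify an upper bound on CP rank; for that we must actually write T with 2 rank-1 terms.)
Upper bound — finding two terms. Every mode-1 slice of T is a multiple of one matrix: T[i,:,:] = a[i]·M with a = [0, 1] and M = [[-9, -9], [27, 36]] (rows indexed by j, columns by k). So it suffices to write M as a sum of two rank-1 matrices.
Splitting M by its rows (j = 1, 2), M = [1, 0][-9, -9]ᵀ + [0, 1][27, 36]ᵀ.
Hence T = [0, 1] ⊗ [1, 0] ⊗ [-9, -9] + [0, 1] ⊗ [0, 1] ⊗ [27, 36], so rank(T) ≤ 2.
These bounds meet, so rank(T) = 2.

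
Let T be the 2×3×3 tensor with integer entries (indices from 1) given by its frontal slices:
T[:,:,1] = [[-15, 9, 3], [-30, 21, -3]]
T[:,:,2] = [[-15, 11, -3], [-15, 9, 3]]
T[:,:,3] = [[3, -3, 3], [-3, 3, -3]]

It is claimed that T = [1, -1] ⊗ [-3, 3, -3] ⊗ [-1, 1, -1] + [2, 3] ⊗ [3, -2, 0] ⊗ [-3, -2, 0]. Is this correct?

Yes

Reconstruct entrywise from the claimed factors. For example, T[2,1,1] = -30 and Σₗ aₗ[2]bₗ[1]cₗ[1] = (-1)·(-3)·(-1) + (3)·(3)·(-3) = -30; checking all 18 entries, every one matches. The claim holds.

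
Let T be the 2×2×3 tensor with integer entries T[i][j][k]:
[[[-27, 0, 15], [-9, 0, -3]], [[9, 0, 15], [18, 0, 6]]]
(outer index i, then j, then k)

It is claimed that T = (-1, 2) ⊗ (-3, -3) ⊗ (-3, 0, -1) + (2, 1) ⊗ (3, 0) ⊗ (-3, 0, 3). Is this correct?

Yes

Reconstruct entrywise from the claimed factors. For example, T[0,0,2] = 15 and Σₗ aₗ[0]bₗ[0]cₗ[2] = (-1)·(-3)·(-1) + (2)·(3)·(3) = 15; checking all 12 entries, every one matches. The claim holds.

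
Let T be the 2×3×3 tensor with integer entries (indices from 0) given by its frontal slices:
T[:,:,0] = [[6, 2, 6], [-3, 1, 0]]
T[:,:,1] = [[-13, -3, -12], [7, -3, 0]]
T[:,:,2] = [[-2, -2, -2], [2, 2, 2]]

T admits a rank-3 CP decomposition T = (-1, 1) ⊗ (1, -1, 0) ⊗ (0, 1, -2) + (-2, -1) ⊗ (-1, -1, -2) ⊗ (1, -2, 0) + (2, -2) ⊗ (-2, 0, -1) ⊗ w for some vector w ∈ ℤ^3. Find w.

Subtract the known terms from T to get the rank-1 residual R = (2, -2) ⊗ (-2, 0, -1) ⊗ w, so R[i,j,k] = a[i]·b[j]·w[k]. Pick indices with nonzero a[0]·b[0] = (2)·(-2) = -4. Only the fibre through (0,0,·) is needed: R[0,0,:] = T[0,0,:] − Σₗ aₗ[0]bₗ[0]cₗ = [6, -13, -2] − (-1)·(1)·(0, 1, -2) − (-2)·(-1)·(1, -2, 0) = [4, -8, -4]. Then w[k] = R[0,0,k] / -4 for each k, giving w = [4, -8, -4] / -4 = (-1, 2, 1).

w = (-1, 2, 1)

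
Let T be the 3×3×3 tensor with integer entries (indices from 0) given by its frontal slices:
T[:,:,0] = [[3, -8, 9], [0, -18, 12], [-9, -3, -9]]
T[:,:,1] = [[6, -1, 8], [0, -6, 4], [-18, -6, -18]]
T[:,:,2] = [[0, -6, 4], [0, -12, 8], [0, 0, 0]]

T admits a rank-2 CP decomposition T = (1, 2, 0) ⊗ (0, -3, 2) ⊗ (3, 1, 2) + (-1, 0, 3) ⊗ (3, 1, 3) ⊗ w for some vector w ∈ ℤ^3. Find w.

Subtract the known terms from T to get the rank-1 residual R = (-1, 0, 3) ⊗ (3, 1, 3) ⊗ w, so R[i,j,k] = a[i]·b[j]·w[k]. Pick indices with nonzero a[0]·b[0] = (-1)·(3) = -3. Only the fibre through (0,0,·) is needed: R[0,0,:] = T[0,0,:] − Σₗ aₗ[0]bₗ[0]cₗ = [3, 6, 0] − (1)·(0)·(3, 1, 2) = [3, 6, 0]. Then w[k] = R[0,0,k] / -3 for each k, giving w = [3, 6, 0] / -3 = (-1, -2, 0).

w = (-1, -2, 0)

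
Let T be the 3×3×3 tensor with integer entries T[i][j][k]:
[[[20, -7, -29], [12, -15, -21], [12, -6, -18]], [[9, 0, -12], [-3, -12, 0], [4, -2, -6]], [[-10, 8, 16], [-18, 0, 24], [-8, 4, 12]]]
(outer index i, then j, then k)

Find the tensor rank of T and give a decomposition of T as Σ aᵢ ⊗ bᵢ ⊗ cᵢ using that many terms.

Lower bound: the mode-2 unfolding of T (rows indexed by j, columns by (i,k) = (0,0), (0,1), (0,2), (1,0), (1,1), (1,2), (2,0), (2,1), (2,2)) is [[20, -7, -29, 9, 0, -12, -10, 8, 16], [12, -15, -21, -3, -12, 0, -18, 0, 24], [12, -6, -18, 4, -2, -6, -8, 4, 12]].
There the 2×2 minor on rows j ∈ {0, 1}, columns (i,k) ∈ {(0,0), (0,1)} is det [[20, -7], [12, -15]] = -216 ≠ 0, so this unfolding has rank ≥ 2; CP rank is at least every unfolding rank, so rank(T) ≥ 2. (Flattening ranks never certify an upper bound on CP rank; for that we must actually write T with 2 rank-1 terms.)
Upper bound — finding two terms. Write S_k = T[:,:,k] for the frontal slices: S₀ = [[20, 12, 12], [9, -3, 4], [-10, -18, -8]], S₁ = [[-7, -15, -6], [0, -12, -2], [8, 0, 4]], S₂ = [[-29, -21, -18], [-12, 0, -6], [16, 24, 12]].
If T = a₁ ⊗ b₁ ⊗ c₁ + a₂ ⊗ b₂ ⊗ c₂ then each S_k = c₁[k]·a₁b₁ᵀ + c₂[k]·a₂b₂ᵀ. S₀ and S₁ are linearly independent, so a₁b₁ᵀ and a₂b₂ᵀ must span the same plane of matrices: they are the rank-1 matrices of the form x·S₀ + y·S₁.
The 2×2 minor of x·S₀ + y·S₁ on rows {0,1}, columns {0,1} is −168·x² − 84·xy + 84·y² = (-84)·(2·x − y)(x + y), vanishing at (x:y) = (1:2) and (1:-1).
M₁ = S₀ + 2·S₁ = [[6, -18, 0], [9, -27, 0], [6, -18, 0]] = 3·[2, 3, 2][1, -3, 0]ᵀ and M₂ = S₀ − S₁ = [[27, 27, 18], [9, 9, 6], [-18, -18, -12]] = 3·[3, 1, -2][3, 3, 2]ᵀ, so take a₁ = [2, 3, 2], b₁ = [1, -3, 0], a₂ = [3, 1, -2], b₂ = [3, 3, 2].
Each slice is an integer combination of E₁ = a₁b₁ᵀ and E₂ = a₂b₂ᵀ: S₀ = E₁ + 2·E₂, S₁ = E₁ − E₂, S₂ = −E₁ − 3·E₂; reading off coefficients, c₁ = [1, 1, -1] and c₂ = [2, -1, -3].
Hence T = [2, 3, 2] ⊗ [1, -3, 0] ⊗ [1, 1, -1] + [3, 1, -2] ⊗ [3, 3, 2] ⊗ [2, -1, -3], so rank(T) ≤ 2.
These bounds meet, so rank(T) = 2.

rank(T) = 2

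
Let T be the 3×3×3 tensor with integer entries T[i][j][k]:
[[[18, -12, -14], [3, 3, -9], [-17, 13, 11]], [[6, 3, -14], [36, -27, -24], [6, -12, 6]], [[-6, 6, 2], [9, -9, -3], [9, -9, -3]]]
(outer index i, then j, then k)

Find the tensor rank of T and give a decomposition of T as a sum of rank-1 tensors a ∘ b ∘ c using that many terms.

rank(T) = 2

Lower bound: the mode-3 unfolding of T (rows indexed by k, columns by (i,j) = (0,0), (0,1), (0,2), (1,0), (1,1), (1,2), (2,0), (2,1), (2,2)) is [[18, 3, -17, 6, 36, 6, -6, 9, 9], [-12, 3, 13, 3, -27, -12, 6, -9, -9], [-14, -9, 11, -14, -24, 6, 2, -3, -3]].
There the 2×2 minor on rows k ∈ {0, 1}, columns (i,j) ∈ {(0,0), (0,1)} is det [[18, 3], [-12, 3]] = 90 ≠ 0, so this unfolding has rank ≥ 2; CP rank is at least every unfolding rank, so rank(T) ≥ 2. (This is only a lower bound: in general the CP rank may exceed every unfolding rank, so we still need to exhibit 2 rank-1 terms summing to T.)
Upper bound — finding two terms. Write S_k = T[:,:,k] for the frontal slices: S₀ = [[18, 3, -17], [6, 36, 6], [-6, 9, 9]], S₁ = [[-12, 3, 13], [3, -27, -12], [6, -9, -9]], S₂ = [[-14, -9, 11], [-14, -24, 6], [2, -3, -3]].
If T = a₁ ∘ b₁ ∘ c₁ + a₂ ∘ b₂ ∘ c₂ then each S_k = c₁[k]·a₁b₁ᵀ + c₂[k]·a₂b₂ᵀ. S₀ and S₁ are linearly independent, so a₁b₁ᵀ and a₂b₂ᵀ must span the same plane of matrices: they are the rank-1 matrices of the form x·S₀ + y·S₁.
The 2×2 minor of x·S₀ + y·S₁ on rows {0,1}, columns {0,1} is 630·x² − 945·xy + 315·y² = 315·(2·x − y)(x − y), vanishing at (x:y) = (1:2) and (1:1).
M₁ = S₀ + 2·S₁ = [[-6, 9, 9], [12, -18, -18], [6, -9, -9]] = (-3)·[1, -2, -1][2, -3, -3]ᵀ and M₂ = S₀ + S₁ = [[6, 6, -4], [9, 9, -6], [0, 0, 0]] = [2, 3, 0][3, 3, -2]ᵀ, so take a₁ = [1, -2, -1], b₁ = [2, -3, -3], a₂ = [2, 3, 0], b₂ = [3, 3, -2].
Each slice is an integer combination of E₁ = a₁b₁ᵀ and E₂ = a₂b₂ᵀ: S₀ = 3·E₁ + 2·E₂, S₁ = −3·E₁ − E₂, S₂ = −E₁ − 2·E₂; reading off coefficients, c₁ = [3, -3, -1] and c₂ = [2, -1, -2].
Hence T = [1, -2, -1] ∘ [2, -3, -3] ∘ [3, -3, -1] + [2, 3, 0] ∘ [3, 3, -2] ∘ [2, -1, -2], so rank(T) ≤ 2.
These bounds meet, so rank(T) = 2.
Check entry T[0,1,0] = 3: (1)·(-3)·(3) + (2)·(3)·(2) = 3.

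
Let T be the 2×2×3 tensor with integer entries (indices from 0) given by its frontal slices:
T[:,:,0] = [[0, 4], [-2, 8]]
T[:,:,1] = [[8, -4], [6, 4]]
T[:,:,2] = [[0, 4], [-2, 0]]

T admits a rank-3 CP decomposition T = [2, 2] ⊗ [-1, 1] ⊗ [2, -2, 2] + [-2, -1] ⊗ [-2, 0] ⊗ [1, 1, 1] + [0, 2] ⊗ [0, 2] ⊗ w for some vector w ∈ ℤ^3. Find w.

Subtract the known terms from T to get the rank-1 residual R = [0, 2] ⊗ [0, 2] ⊗ w, so R[i,j,k] = a[i]·b[j]·w[k]. Pick indices with nonzero a[1]·b[1] = (2)·(2) = 4. Only the fibre through (1,1,·) is needed: R[1,1,:] = T[1,1,:] − Σₗ aₗ[1]bₗ[1]cₗ = [8, 4, 0] − (2)·(1)·[2, -2, 2] − (-1)·(0)·[1, 1, 1] = [4, 8, -4]. Then w[k] = R[1,1,k] / 4 for each k, giving w = [4, 8, -4] / 4 = [1, 2, -1].

w = [1, 2, -1]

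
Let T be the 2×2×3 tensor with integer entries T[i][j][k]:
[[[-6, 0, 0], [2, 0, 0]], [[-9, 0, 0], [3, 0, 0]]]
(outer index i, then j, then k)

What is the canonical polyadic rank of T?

1

Lower bound: T ≠ 0 (e.g. T[0,0,0] = -6), so rank(T) ≥ 1.
Upper bound: if T = a ⊗ b ⊗ c then every fibre of T is a multiple of the corresponding factor, so read the factors off the fibres through the nonzero entry T[0,0,0] = -6.
The mode-1 fibre T[:,0,0] = [-6, -9] gives a = (2, 3) (primitive direction); the mode-2 fibre T[0,:,0] = [-6, 2] gives b = (3, -1); then c[k] = T[0,0,k] / (a[0]·b[0]) = [-6, 0, 0] / 6 = (-1, 0, 0).
Expanding (2, 3) ⊗ (3, -1) ⊗ (-1, 0, 0) reproduces all 12 entries of T, so T = (2, 3) ⊗ (3, -1) ⊗ (-1, 0, 0) and rank(T) ≤ 1.
These bounds meet, so rank(T) = 1.
Check entry T[1,1,2] = 0: (3)·(-1)·(0) = 0.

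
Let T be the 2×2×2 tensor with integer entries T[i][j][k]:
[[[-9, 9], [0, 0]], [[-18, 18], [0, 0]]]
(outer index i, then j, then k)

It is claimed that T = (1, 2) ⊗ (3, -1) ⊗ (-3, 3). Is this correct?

Reconstruct entry (0,1,0) from the claimed factors: Σₗ aₗ[0]bₗ[1]cₗ[0] = (1)·(-1)·(-3) = 3, but T[0,1,0] = 0. The claim is false.

No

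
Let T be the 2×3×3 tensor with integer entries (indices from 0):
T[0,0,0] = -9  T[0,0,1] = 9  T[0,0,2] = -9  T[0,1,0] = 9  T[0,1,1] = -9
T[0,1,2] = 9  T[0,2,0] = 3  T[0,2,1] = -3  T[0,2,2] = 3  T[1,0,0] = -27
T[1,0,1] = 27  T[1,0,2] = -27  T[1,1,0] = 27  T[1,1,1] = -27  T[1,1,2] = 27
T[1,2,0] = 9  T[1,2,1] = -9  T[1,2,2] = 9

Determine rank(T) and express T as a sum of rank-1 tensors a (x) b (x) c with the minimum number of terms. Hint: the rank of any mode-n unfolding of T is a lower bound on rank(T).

Lower bound: T ≠ 0 (e.g. T[0,0,0] = -9), so rank(T) ≥ 1.
Upper bound: if T = a (x) b (x) c then every fibre of T is a multiple of the corresponding factor, so read the factors off the fibres through the nonzero entry T[0,0,0] = -9.
The mode-1 fibre T[:,0,0] = [-9, -27] gives a = [1, 3] (primitive direction); the mode-2 fibre T[0,:,0] = [-9, 9, 3] gives b = [3, -3, -1]; then c[k] = T[0,0,k] / (a[0]·b[0]) = [-9, 9, -9] / 3 = [-3, 3, -3].
Expanding [1, 3] (x) [3, -3, -1] (x) [-3, 3, -3] reproduces all 18 entries of T, so T = [1, 3] (x) [3, -3, -1] (x) [-3, 3, -3] and rank(T) ≤ 1.
These bounds meet, so rank(T) = 1.
Check entry T[1,2,1] = -9: (3)·(-1)·(3) = -9.

rank(T) = 1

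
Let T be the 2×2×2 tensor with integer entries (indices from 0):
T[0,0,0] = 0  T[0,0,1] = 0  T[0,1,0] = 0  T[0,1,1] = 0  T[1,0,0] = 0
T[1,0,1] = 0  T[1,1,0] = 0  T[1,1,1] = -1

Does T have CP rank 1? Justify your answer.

The mode-1 fibre T[:,1,1] = [0, -1] gives a = (0, 1) (primitive direction); the mode-2 fibre T[1,:,1] = [0, -1] gives b = (0, 1); then c[k] = T[1,1,k] / (a[1]·b[1]) = [0, -1] / 1 = (0, -1).
Expanding (0, 1) ⊗ (0, 1) ⊗ (0, -1) reproduces all 8 entries of T, so T = (0, 1) ⊗ (0, 1) ⊗ (0, -1) and rank(T) ≤ 1.
Equivalently every frontal slice T[:,:,k] is c[k] times the rank-1 matrix (0, 1) ⊗ (0, 1). So T has rank 1 (it is nonzero).

Yes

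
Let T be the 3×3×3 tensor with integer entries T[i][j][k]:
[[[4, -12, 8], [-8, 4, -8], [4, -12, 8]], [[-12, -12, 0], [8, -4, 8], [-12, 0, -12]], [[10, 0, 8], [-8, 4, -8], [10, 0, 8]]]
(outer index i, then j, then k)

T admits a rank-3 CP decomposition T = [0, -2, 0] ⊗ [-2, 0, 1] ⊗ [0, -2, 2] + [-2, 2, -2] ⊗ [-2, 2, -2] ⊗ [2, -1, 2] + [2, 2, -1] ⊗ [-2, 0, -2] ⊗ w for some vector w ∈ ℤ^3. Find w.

Subtract the known terms from T to get the rank-1 residual R = [2, 2, -1] ⊗ [-2, 0, -2] ⊗ w, so R[i,j,k] = a[i]·b[j]·w[k]. Pick indices with nonzero a[0]·b[0] = (2)·(-2) = -4. Only the fibre through (0,0,·) is needed: R[0,0,:] = T[0,0,:] − Σₗ aₗ[0]bₗ[0]cₗ = [4, -12, 8] − (0)·(-2)·[0, -2, 2] − (-2)·(-2)·[2, -1, 2] = [-4, -8, 0]. Then w[k] = R[0,0,k] / -4 for each k, giving w = [-4, -8, 0] / -4 = [1, 2, 0].

w = [1, 2, 0]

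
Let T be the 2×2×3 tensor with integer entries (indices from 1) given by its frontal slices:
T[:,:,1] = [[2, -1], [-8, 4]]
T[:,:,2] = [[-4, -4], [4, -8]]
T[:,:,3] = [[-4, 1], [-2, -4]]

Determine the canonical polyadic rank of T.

3

Lower bound: the mode-3 unfolding of T (rows indexed by k, columns by (i,j) = (1,1), (1,2), (2,1), (2,2)) is [[2, -1, -8, 4], [-4, -4, 4, -8], [-4, 1, -2, -4]].
There the 3×3 minor on rows k ∈ {1, 2, 3}, columns (i,j) ∈ {(1,1), (1,2), (2,1)} is det [[2, -1, -8], [-4, -4, 4], [-4, 1, -2]] = 192 ≠ 0, so this unfolding has rank ≥ 3; CP rank is at least every unfolding rank, so rank(T) ≥ 3. (Unfolding ranks only ever bound the CP rank from below — rank(T) can be strictly larger than all of them — so the matching upper bound has to come from an explicit 3-term decomposition.)
Upper bound: T is a sum of 3 rank-1 terms, T = [1, -1] ⊗ [1, -1] ⊗ [4, -4, -2] + [1, 2] ⊗ [2, 1] ⊗ [-1, 0, -1] + [2, 1] ⊗ [0, 1] ⊗ [2, -4, 0] (one valid choice — decompositions are not unique — normalised so each a, b is primitive with positive first nonzero entry; check it by expanding all entries), so rank(T) ≤ 3.
These bounds meet, so rank(T) = 3.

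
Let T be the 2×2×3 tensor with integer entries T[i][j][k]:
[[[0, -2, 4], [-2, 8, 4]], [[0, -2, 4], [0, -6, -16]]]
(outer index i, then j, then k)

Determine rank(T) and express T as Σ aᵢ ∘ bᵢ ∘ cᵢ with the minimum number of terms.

rank(T) = 3

Lower bound: the mode-3 unfolding of T (rows indexed by k, columns by (i,j) = (0,0), (0,1), (1,0), (1,1)) is [[0, -2, 0, 0], [-2, 8, -2, -6], [4, 4, 4, -16]].
There the 3×3 minor on rows k ∈ {0, 1, 2}, columns (i,j) ∈ {(0,0), (0,1), (1,1)} is det [[0, -2, 0], [-2, 8, -6], [4, 4, -16]] = 112 ≠ 0, so this unfolding has rank ≥ 3; CP rank is at least every unfolding rank, so rank(T) ≥ 3. (Flattening ranks never certify an upper bound on CP rank; for that we must actually write T with 3 rank-1 terms.)
Upper bound: T is a sum of 3 rank-1 terms, T = (1, -2) ∘ (0, 1) ∘ (2, 2, 4) + (1, -1) ∘ (0, 1) ∘ (-4, 4, 4) + (1, 1) ∘ (1, -1) ∘ (0, -2, 4) (one valid choice — decompositions are not unique — normalised so each a, b is primitive with positive first nonzero entry; check it by expanding all entries), so rank(T) ≤ 3.
These bounds meet, so rank(T) = 3.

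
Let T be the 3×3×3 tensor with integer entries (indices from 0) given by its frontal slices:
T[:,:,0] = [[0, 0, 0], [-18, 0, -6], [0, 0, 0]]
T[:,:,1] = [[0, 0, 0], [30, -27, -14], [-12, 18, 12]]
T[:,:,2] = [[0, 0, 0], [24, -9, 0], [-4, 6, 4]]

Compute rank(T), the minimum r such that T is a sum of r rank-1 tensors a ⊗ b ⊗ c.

Lower bound: the mode-3 unfolding of T (rows indexed by k, columns by (i,j) = (0,0), (0,1), (0,2), (1,0), (1,1), (1,2), (2,0), (2,1), (2,2)) is [[0, 0, 0, -18, 0, -6, 0, 0, 0], [0, 0, 0, 30, -27, -14, -12, 18, 12], [0, 0, 0, 24, -9, 0, -4, 6, 4]].
There the 2×2 minor on rows k ∈ {0, 1}, columns (i,j) ∈ {(1,0), (1,1)} is det [[-18, 0], [30, -27]] = 486 ≠ 0, so this unfolding has rank ≥ 2; CP rank is at least every unfolding rank, so rank(T) ≥ 2. (This is only a lower bound: in general the CP rank may exceed every unfolding rank, so we still need to exhibit 2 rank-1 terms summing to T.)
Upper bound — finding two terms. Write S_k = T[:,:,k] for the frontal slices: S₀ = [[0, 0, 0], [-18, 0, -6], [0, 0, 0]], S₁ = [[0, 0, 0], [30, -27, -14], [-12, 18, 12]], S₂ = [[0, 0, 0], [24, -9, 0], [-4, 6, 4]].
If T = a₁ ⊗ b₁ ⊗ c₁ + a₂ ⊗ b₂ ⊗ c₂ then each S_k = c₁[k]·a₁b₁ᵀ + c₂[k]·a₂b₂ᵀ. S₀ and S₁ are linearly independent, so a₁b₁ᵀ and a₂b₂ᵀ must span the same plane of matrices: they are the rank-1 matrices of the form x·S₀ + y·S₁.
The 2×2 minor of x·S₀ + y·S₁ on rows {1,2}, columns {0,1} is −324·xy + 216·y² = (-108)·(3·x − 2·y)(y), vanishing at (x:y) = (2:3) and (1:0).
M₁ = 2·S₀ + 3·S₁ = [[0, 0, 0], [54, -81, -54], [-36, 54, 36]] = 9·[0, 3, -2][2, -3, -2]ᵀ and M₂ = S₀ = [[0, 0, 0], [-18, 0, -6], [0, 0, 0]] = (-6)·[0, 1, 0][3, 0, 1]ᵀ, so take a₁ = [0, 3, -2], b₁ = [2, -3, -2], a₂ = [0, 1, 0], b₂ = [3, 0, 1].
Each slice is an integer combination of E₁ = a₁b₁ᵀ and E₂ = a₂b₂ᵀ: S₀ = −6·E₂, S₁ = 3·E₁ + 4·E₂, S₂ = E₁ + 6·E₂; reading off coefficients, c₁ = [0, 3, 1] and c₂ = [-6, 4, 6].
Hence T = [0, 3, -2] ⊗ [2, -3, -2] ⊗ [0, 3, 1] + [0, 1, 0] ⊗ [3, 0, 1] ⊗ [-6, 4, 6], so rank(T) ≤ 2.
These bounds meet, so rank(T) = 2.

2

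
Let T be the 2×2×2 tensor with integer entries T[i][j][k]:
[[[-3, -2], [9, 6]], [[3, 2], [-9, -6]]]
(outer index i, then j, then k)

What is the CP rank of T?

Lower bound: T ≠ 0 (e.g. T[0,0,0] = -3), so rank(T) ≥ 1.
Upper bound: if T = a ⊗ b ⊗ c then every fibre of T is a multiple of the corresponding factor, so read the factors off the fibres through the nonzero entry T[0,0,0] = -3.
The mode-1 fibre T[:,0,0] = [-3, 3] gives a = [1, -1] (primitive direction); the mode-2 fibre T[0,:,0] = [-3, 9] gives b = [1, -3]; then c[k] = T[0,0,k] / (a[0]·b[0]) = [-3, -2] / 1 = [-3, -2].
Expanding [1, -1] ⊗ [1, -3] ⊗ [-3, -2] reproduces all 8 entries of T, so T = [1, -1] ⊗ [1, -3] ⊗ [-3, -2] and rank(T) ≤ 1.
These bounds meet, so rank(T) = 1.
Check entry T[0,0,0] = -3: (1)·(1)·(-3) = -3.

1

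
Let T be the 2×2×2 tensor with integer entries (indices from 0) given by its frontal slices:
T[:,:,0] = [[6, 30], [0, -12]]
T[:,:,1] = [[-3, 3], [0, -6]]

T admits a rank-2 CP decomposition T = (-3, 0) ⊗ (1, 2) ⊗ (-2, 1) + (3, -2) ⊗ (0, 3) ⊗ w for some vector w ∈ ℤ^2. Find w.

Subtract the known terms from T to get the rank-1 residual R = (3, -2) ⊗ (0, 3) ⊗ w, so R[i,j,k] = a[i]·b[j]·w[k]. Pick indices with nonzero a[0]·b[1] = (3)·(3) = 9. Only the fibre through (0,1,·) is needed: R[0,1,:] = T[0,1,:] − Σₗ aₗ[0]bₗ[1]cₗ = [30, 3] − (-3)·(2)·(-2, 1) = [18, 9]. Then w[k] = R[0,1,k] / 9 for each k, giving w = [18, 9] / 9 = (2, 1).

w = (2, 1)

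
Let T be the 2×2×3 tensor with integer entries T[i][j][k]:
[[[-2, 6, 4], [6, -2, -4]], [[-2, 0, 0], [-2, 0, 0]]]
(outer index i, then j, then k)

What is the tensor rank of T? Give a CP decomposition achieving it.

rank(T) = 3

Lower bound: in the mode-3 unfolding of T (rows indexed by k, columns by (i,j)) the 3×3 minor on rows k ∈ {0, 1, 2}, columns (i,j) ∈ {(0,0), (0,1), (1,0)} is det [[-2, 6, -2], [6, -2, 0], [4, -4, 0]] = 32 ≠ 0, so that unfolding has rank ≥ 3 and hence rank(T) ≥ 3 (CP rank is at least every unfolding rank, though it can be larger).
Upper bound: T is a sum of 3 rank-1 terms, T = [1, -1] (x) [1, 1] (x) [2, 0, 0] + [1, 0] (x) [1, -1] (x) [-4, 2, 4] + [1, 0] (x) [1, 0] (x) [0, 4, 0] (written with every a and b primitive with positive leading entry and the scale carried by c; CP decompositions are not unique, and this one is verified by expanding entrywise), so rank(T) ≤ 3.
These bounds meet, so rank(T) = 3.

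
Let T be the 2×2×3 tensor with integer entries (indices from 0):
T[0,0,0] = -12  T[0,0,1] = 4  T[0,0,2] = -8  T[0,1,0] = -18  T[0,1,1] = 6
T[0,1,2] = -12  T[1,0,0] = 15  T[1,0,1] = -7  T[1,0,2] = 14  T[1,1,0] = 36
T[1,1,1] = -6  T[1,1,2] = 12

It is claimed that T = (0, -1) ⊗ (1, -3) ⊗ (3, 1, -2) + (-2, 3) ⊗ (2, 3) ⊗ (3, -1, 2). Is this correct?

Yes

Reconstruct entrywise from the claimed factors. For example, T[1,0,1] = -7 and Σₗ aₗ[1]bₗ[0]cₗ[1] = (-1)·(1)·(1) + (3)·(2)·(-1) = -7; checking all 12 entries, every one matches. The claim holds.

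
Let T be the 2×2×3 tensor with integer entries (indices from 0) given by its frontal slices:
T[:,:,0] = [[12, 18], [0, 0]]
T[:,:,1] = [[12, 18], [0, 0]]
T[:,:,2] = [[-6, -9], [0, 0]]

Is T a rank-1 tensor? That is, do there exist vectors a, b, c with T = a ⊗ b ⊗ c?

If T = a ⊗ b ⊗ c then every fibre of T is a multiple of the corresponding factor, so read the factors off the fibres through the nonzero entry T[0,0,0] = 12.
The mode-1 fibre T[:,0,0] = [12, 0] gives a = [1, 0] (primitive direction); the mode-2 fibre T[0,:,0] = [12, 18] gives b = [2, 3]; then c[k] = T[0,0,k] / (a[0]·b[0]) = [12, 12, -6] / 2 = [6, 6, -3].
Expanding [1, 0] ⊗ [2, 3] ⊗ [6, 6, -3] reproduces all 12 entries of T, so T = [1, 0] ⊗ [2, 3] ⊗ [6, 6, -3] and rank(T) ≤ 1.
Equivalently every frontal slice T[:,:,k] is c[k] times the rank-1 matrix [1, 0] ⊗ [2, 3]. So T has rank 1 (it is nonzero).

Yes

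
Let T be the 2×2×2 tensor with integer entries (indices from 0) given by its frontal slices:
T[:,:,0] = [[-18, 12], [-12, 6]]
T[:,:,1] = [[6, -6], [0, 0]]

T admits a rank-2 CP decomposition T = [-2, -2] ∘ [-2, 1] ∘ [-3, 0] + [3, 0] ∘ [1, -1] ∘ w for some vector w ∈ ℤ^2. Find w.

Subtract the known terms from T to get the rank-1 residual R = [3, 0] ∘ [1, -1] ∘ w, so R[i,j,k] = a[i]·b[j]·w[k]. Pick indices with nonzero a[0]·b[0] = (3)·(1) = 3. Only the fibre through (0,0,·) is needed: R[0,0,:] = T[0,0,:] − Σₗ aₗ[0]bₗ[0]cₗ = [-18, 6] − (-2)·(-2)·[-3, 0] = [-6, 6]. Then w[k] = R[0,0,k] / 3 for each k, giving w = [-6, 6] / 3 = [-2, 2].

w = [-2, 2]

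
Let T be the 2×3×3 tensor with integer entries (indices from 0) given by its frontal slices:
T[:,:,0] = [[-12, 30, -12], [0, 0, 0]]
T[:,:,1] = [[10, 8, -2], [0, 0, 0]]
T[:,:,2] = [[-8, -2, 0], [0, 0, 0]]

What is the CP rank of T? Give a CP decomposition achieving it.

Lower bound: in the mode-3 unfolding of T (rows indexed by k, columns by (i,j)) the 2×2 minor on rows k ∈ {0, 1}, columns (i,j) ∈ {(0,0), (0,1)} is det [[-12, 30], [10, 8]] = -396 ≠ 0, so that unfolding has rank ≥ 2 and hence rank(T) ≥ 2 (CP rank is at least every unfolding rank, though it can be larger).
Upper bound: T[i,:,:] = a[i]·M for every slice, with a = (1, 0) and M = [[-12, 10, -8], [30, 8, -2], [-12, -2, 0]] (rows j, columns k).
The rows of M satisfy (row 0) = 4·(row 1) + 11·(row 2), so splitting by rows, M = (4, 1, 0)(30, 8, -2)ᵀ + (11, 0, 1)(-12, -2, 0)ᵀ.
Hence T = (1, 0) (x) (4, 1, 0) (x) (30, 8, -2) + (1, 0) (x) (11, 0, 1) (x) (-12, -2, 0), so rank(T) ≤ 2.
These bounds meet, so rank(T) = 2.

rank(T) = 2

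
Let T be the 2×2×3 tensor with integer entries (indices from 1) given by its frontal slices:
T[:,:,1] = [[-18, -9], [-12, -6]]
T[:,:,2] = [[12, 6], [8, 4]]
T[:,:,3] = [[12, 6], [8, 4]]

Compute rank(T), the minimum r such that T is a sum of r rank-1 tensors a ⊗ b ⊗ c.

1

Lower bound: T ≠ 0 (e.g. T[1,1,1] = -18), so rank(T) ≥ 1.
Upper bound: if T = a ⊗ b ⊗ c then every fibre of T is a multiple of the corresponding factor, so read the factors off the fibres through the nonzero entry T[1,1,1] = -18.
The mode-1 fibre T[:,1,1] = [-18, -12] gives a = [3, 2] (primitive direction); the mode-2 fibre T[1,:,1] = [-18, -9] gives b = [2, 1]; then c[k] = T[1,1,k] / (a[1]·b[1]) = [-18, 12, 12] / 6 = [-3, 2, 2].
Expanding [3, 2] ⊗ [2, 1] ⊗ [-3, 2, 2] reproduces all 12 entries of T, so T = [3, 2] ⊗ [2, 1] ⊗ [-3, 2, 2] and rank(T) ≤ 1.
These bounds meet, so rank(T) = 1.
Check entry T[2,2,3] = 4: (2)·(1)·(2) = 4.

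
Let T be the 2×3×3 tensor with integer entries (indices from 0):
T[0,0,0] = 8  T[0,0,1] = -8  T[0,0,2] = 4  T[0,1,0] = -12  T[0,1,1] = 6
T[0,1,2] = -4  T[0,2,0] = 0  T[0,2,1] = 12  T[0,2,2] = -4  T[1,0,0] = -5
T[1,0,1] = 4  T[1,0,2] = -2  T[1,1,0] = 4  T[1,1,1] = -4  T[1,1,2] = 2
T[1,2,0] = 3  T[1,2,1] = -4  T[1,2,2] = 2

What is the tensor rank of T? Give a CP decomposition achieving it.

Lower bound: the mode-3 unfolding of T (rows indexed by k, columns by (i,j) = (0,0), (0,1), (0,2), (1,0), (1,1), (1,2)) is [[8, -12, 0, -5, 4, 3], [-8, 6, 12, 4, -4, -4], [4, -4, -4, -2, 2, 2]].
There the 3×3 minor on rows k ∈ {0, 1, 2}, columns (i,j) ∈ {(0,0), (0,1), (1,0)} is det [[8, -12, -5], [-8, 6, 4], [4, -4, -2]] = -8 ≠ 0, so this unfolding has rank ≥ 3; CP rank is at least every unfolding rank, so rank(T) ≥ 3. (This is only a lower bound: in general the CP rank may exceed every unfolding rank, so we still need to exhibit 3 rank-1 terms summing to T.)
Upper bound: T is a sum of 3 rank-1 terms, T = [0, 1] ⊗ [1, 0, 1] ⊗ [-1, 0, 0] + [1, 0] ⊗ [0, 1, -2] ⊗ [-4, -2, 0] + [2, -1] ⊗ [1, -1, -1] ⊗ [4, -4, 2] (one valid choice — decompositions are not unique — normalised so each a, b is primitive with positive first nonzero entry; check it by expanding all entries), so rank(T) ≤ 3.
These bounds meet, so rank(T) = 3.

rank(T) = 3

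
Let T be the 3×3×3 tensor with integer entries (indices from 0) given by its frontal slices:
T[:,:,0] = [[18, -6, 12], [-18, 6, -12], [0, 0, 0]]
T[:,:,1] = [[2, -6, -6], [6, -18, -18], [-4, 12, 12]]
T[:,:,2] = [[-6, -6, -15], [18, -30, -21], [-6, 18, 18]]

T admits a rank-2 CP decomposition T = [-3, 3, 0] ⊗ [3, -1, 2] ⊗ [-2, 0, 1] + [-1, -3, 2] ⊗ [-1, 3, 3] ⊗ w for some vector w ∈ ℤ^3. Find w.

Subtract the known terms from T to get the rank-1 residual R = [-1, -3, 2] ⊗ [-1, 3, 3] ⊗ w, so R[i,j,k] = a[i]·b[j]·w[k]. Pick indices with nonzero a[0]·b[0] = (-1)·(-1) = 1. Only the fibre through (0,0,·) is needed: R[0,0,:] = T[0,0,:] − Σₗ aₗ[0]bₗ[0]cₗ = [18, 2, -6] − (-3)·(3)·[-2, 0, 1] = [0, 2, 3]. Then w[k] = R[0,0,k] / 1 for each k, giving w = [0, 2, 3] / 1 = [0, 2, 3].

w = [0, 2, 3]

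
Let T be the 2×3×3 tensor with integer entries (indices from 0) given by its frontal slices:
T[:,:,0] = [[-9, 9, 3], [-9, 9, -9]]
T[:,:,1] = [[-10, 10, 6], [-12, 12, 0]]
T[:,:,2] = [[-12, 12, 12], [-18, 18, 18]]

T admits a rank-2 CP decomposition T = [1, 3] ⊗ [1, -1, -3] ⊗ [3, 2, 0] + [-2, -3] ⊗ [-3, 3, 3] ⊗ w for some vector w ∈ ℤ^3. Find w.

w = [-2, -2, -2]

Subtract the known terms from T to get the rank-1 residual R = [-2, -3] ⊗ [-3, 3, 3] ⊗ w, so R[i,j,k] = a[i]·b[j]·w[k]. Pick indices with nonzero a[0]·b[0] = (-2)·(-3) = 6. Only the fibre through (0,0,·) is needed: R[0,0,:] = T[0,0,:] − Σₗ aₗ[0]bₗ[0]cₗ = [-9, -10, -12] − (1)·(1)·[3, 2, 0] = [-12, -12, -12]. Then w[k] = R[0,0,k] / 6 for each k, giving w = [-12, -12, -12] / 6 = [-2, -2, -2].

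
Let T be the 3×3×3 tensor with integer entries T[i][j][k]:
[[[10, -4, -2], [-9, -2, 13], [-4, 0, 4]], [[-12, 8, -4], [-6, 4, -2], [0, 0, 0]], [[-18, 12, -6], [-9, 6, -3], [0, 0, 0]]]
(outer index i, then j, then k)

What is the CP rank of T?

2

Lower bound: the mode-3 unfolding of T (rows indexed by k, columns by (i,j) = (0,0), (0,1), (0,2), (1,0), (1,1), (1,2), (2,0), (2,1), (2,2)) is [[10, -9, -4, -12, -6, 0, -18, -9, 0], [-4, -2, 0, 8, 4, 0, 12, 6, 0], [-2, 13, 4, -4, -2, 0, -6, -3, 0]].
There the 2×2 minor on rows k ∈ {0, 1}, columns (i,j) ∈ {(0,0), (0,1)} is det [[10, -9], [-4, -2]] = -56 ≠ 0, so this unfolding has rank ≥ 2; CP rank is at least every unfolding rank, so rank(T) ≥ 2. (Flattening ranks never certify an upper bound on CP rank; for that we must actually write T with 2 rank-1 terms.)
Upper bound — finding two terms. Write S_k = T[:,:,k] for the frontal slices: S₀ = [[10, -9, -4], [-12, -6, 0], [-18, -9, 0]], S₁ = [[-4, -2, 0], [8, 4, 0], [12, 6, 0]], S₂ = [[-2, 13, 4], [-4, -2, 0], [-6, -3, 0]].
If T = a₁ ⊗ b₁ ⊗ c₁ + a₂ ⊗ b₂ ⊗ c₂ then each S_k = c₁[k]·a₁b₁ᵀ + c₂[k]·a₂b₂ᵀ. S₀ and S₁ are linearly independent, so a₁b₁ᵀ and a₂b₂ᵀ must span the same plane of matrices: they are the rank-1 matrices of the form x·S₀ + y·S₁.
The 2×2 minor of x·S₀ + y·S₁ on rows {0,1}, columns {0,1} is −168·x² + 112·xy = (-56)·(3·x − 2·y)(x), vanishing at (x:y) = (2:3) and (0:1).
M₁ = 2·S₀ + 3·S₁ = [[8, -24, -8], [0, 0, 0], [0, 0, 0]] = 8·[1, 0, 0][1, -3, -1]ᵀ and M₂ = S₁ = [[-4, -2, 0], [8, 4, 0], [12, 6, 0]] = (-2)·[1, -2, -3][2, 1, 0]ᵀ, so take a₁ = [1, 0, 0], b₁ = [1, -3, -1], a₂ = [1, -2, -3], b₂ = [2, 1, 0].
Each slice is an integer combination of E₁ = a₁b₁ᵀ and E₂ = a₂b₂ᵀ: S₀ = 4·E₁ + 3·E₂, S₁ = −2·E₂, S₂ = −4·E₁ + E₂; reading off coefficients, c₁ = [4, 0, -4] and c₂ = [3, -2, 1].
Hence T = [1, 0, 0] ⊗ [1, -3, -1] ⊗ [4, 0, -4] + [1, -2, -3] ⊗ [2, 1, 0] ⊗ [3, -2, 1], so rank(T) ≤ 2.
These bounds meet, so rank(T) = 2.
Check entry T[1,0,0] = -12: (0)·(1)·(4) + (-2)·(2)·(3) = -12.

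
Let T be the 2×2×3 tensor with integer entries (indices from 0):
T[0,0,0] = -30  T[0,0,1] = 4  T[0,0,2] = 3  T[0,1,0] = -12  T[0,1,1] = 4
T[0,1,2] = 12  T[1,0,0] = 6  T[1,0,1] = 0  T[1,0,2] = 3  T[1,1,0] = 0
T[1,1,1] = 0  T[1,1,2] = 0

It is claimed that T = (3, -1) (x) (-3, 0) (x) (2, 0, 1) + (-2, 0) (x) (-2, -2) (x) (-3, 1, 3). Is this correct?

Reconstruct entrywise from the claimed factors. For example, T[0,1,2] = 12 and Σₗ aₗ[0]bₗ[1]cₗ[2] = (3)·(0)·(1) + (-2)·(-2)·(3) = 12; checking all 12 entries, every one matches. The claim holds.

Yes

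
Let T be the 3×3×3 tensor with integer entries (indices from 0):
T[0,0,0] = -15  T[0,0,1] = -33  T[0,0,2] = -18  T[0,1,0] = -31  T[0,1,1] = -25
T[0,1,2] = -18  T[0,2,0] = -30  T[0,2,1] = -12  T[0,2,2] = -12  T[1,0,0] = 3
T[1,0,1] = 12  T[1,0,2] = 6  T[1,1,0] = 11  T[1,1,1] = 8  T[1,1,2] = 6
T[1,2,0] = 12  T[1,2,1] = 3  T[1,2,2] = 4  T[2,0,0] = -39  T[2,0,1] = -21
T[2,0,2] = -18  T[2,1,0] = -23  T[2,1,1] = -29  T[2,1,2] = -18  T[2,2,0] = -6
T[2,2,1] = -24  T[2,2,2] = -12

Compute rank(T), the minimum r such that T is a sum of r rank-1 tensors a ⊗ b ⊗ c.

2

Lower bound: the mode-1 unfolding of T (rows indexed by i, columns by (j,k) = (0,0), (0,1), (0,2), (1,0), (1,1), (1,2), (2,0), (2,1), (2,2)) is [[-15, -33, -18, -31, -25, -18, -30, -12, -12], [3, 12, 6, 11, 8, 6, 12, 3, 4], [-39, -21, -18, -23, -29, -18, -6, -24, -12]].
There the 2×2 minor on rows i ∈ {0, 1}, columns (j,k) ∈ {(0,0), (0,1)} is det [[-15, -33], [3, 12]] = -81 ≠ 0, so this unfolding has rank ≥ 2; CP rank is at least every unfolding rank, so rank(T) ≥ 2. (This is only a lower bound: in general the CP rank may exceed every unfolding rank, so we still need to exhibit 2 rank-1 terms summing to T.)
Upper bound — finding two terms. Write S_k = T[:,:,k] for the frontal slices: S₀ = [[-15, -31, -30], [3, 11, 12], [-39, -23, -6]], S₁ = [[-33, -25, -12], [12, 8, 3], [-21, -29, -24]], S₂ = [[-18, -18, -12], [6, 6, 4], [-18, -18, -12]].
If T = a₁ ⊗ b₁ ⊗ c₁ + a₂ ⊗ b₂ ⊗ c₂ then each S_k = c₁[k]·a₁b₁ᵀ + c₂[k]·a₂b₂ᵀ. S₀ and S₁ are linearly independent, so a₁b₁ᵀ and a₂b₂ᵀ must span the same plane of matrices: they are the rank-1 matrices of the form x·S₀ + y·S₁.
The 2×2 minor of x·S₀ + y·S₁ on rows {0,1}, columns {0,1} is −72·x² − 36·xy + 36·y² = (-36)·(2·x − y)(x + y), vanishing at (x:y) = (1:2) and (1:-1).
M₁ = S₀ + 2·S₁ = [[-81, -81, -54], [27, 27, 18], [-81, -81, -54]] = (-9)·[3, -1, 3][3, 3, 2]ᵀ and M₂ = S₀ − S₁ = [[18, -6, -18], [-9, 3, 9], [-18, 6, 18]] = 3·[2, -1, -2][3, -1, -3]ᵀ, so take a₁ = [3, -1, 3], b₁ = [3, 3, 2], a₂ = [2, -1, -2], b₂ = [3, -1, -3].
Each slice is an integer combination of E₁ = a₁b₁ᵀ and E₂ = a₂b₂ᵀ: S₀ = −3·E₁ + 2·E₂, S₁ = −3·E₁ − E₂, S₂ = −2·E₁; reading off coefficients, c₁ = [-3, -3, -2] and c₂ = [2, -1, 0].
Hence T = [3, -1, 3] ⊗ [3, 3, 2] ⊗ [-3, -3, -2] + [2, -1, -2] ⊗ [3, -1, -3] ⊗ [2, -1, 0], so rank(T) ≤ 2.
These bounds meet, so rank(T) = 2.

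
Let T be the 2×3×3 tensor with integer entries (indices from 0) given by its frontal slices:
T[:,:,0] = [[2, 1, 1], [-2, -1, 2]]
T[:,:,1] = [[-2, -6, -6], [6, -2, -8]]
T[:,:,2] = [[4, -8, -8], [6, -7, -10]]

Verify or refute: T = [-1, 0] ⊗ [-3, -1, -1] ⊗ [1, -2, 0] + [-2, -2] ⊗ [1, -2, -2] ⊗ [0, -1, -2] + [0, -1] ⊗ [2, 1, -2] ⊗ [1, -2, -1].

No

Reconstruct entry (0,0,0) from the claimed factors: Σₗ aₗ[0]bₗ[0]cₗ[0] = (-1)·(-3)·(1) + (-2)·(1)·(0) + (0)·(2)·(1) = 3, but T[0,0,0] = 2. The claim is false.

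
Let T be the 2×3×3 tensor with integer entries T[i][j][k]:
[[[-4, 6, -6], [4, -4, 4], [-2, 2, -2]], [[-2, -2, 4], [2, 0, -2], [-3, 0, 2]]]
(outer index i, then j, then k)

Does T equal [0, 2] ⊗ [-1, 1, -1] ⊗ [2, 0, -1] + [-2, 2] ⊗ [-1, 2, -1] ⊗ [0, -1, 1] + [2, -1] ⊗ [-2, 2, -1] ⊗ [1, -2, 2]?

Yes

Reconstruct entrywise from the claimed factors. For example, T[0,1,2] = 4 and Σₗ aₗ[0]bₗ[1]cₗ[2] = (0)·(1)·(-1) + (-2)·(2)·(1) + (2)·(2)·(2) = 4; checking all 18 entries, every one matches. The claim holds.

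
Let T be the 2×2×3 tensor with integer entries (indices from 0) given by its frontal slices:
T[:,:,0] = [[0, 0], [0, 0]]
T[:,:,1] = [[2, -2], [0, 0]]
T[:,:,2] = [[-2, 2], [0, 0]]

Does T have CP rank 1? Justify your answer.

Yes

If T = a ⊗ b ⊗ c then every fibre of T is a multiple of the corresponding factor, so read the factors off the fibres through the nonzero entry T[0,0,1] = 2.
The mode-1 fibre T[:,0,1] = [2, 0] gives a = [1, 0] (primitive direction); the mode-2 fibre T[0,:,1] = [2, -2] gives b = [1, -1]; then c[k] = T[0,0,k] / (a[0]·b[0]) = [0, 2, -2] / 1 = [0, 2, -2].
Expanding [1, 0] ⊗ [1, -1] ⊗ [0, 2, -2] reproduces all 12 entries of T, so T = [1, 0] ⊗ [1, -1] ⊗ [0, 2, -2] and rank(T) ≤ 1.
Equivalently every frontal slice T[:,:,k] is c[k] times the rank-1 matrix [1, 0] ⊗ [1, -1]. So T has rank 1 (it is nonzero).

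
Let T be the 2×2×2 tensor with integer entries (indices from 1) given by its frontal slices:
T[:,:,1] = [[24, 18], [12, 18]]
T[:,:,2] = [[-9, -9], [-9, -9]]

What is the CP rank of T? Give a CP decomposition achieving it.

rank(T) = 2

Lower bound: the mode-2 unfolding of T (rows indexed by j, columns by (i,k) = (1,1), (1,2), (2,1), (2,2)) is [[24, -9, 12, -9], [18, -9, 18, -9]].
There the 2×2 minor on rows j ∈ {1, 2}, columns (i,k) ∈ {(1,1), (1,2)} is det [[24, -9], [18, -9]] = -54 ≠ 0, so this unfolding has rank ≥ 2; CP rank is at least every unfolding rank, so rank(T) ≥ 2. (Flattening ranks never certify an upper bound on CP rank; for that we must actually write T with 2 rank-1 terms.)
Upper bound — finding two terms. Write S_k = T[:,:,k] for the frontal slices: S₁ = [[24, 18], [12, 18]], S₂ = [[-9, -9], [-9, -9]].
If T = a₁ ⊗ b₁ ⊗ c₁ + a₂ ⊗ b₂ ⊗ c₂ then each S_k = c₁[k]·a₁b₁ᵀ + c₂[k]·a₂b₂ᵀ. S₁ and S₂ are linearly independent, so a₁b₁ᵀ and a₂b₂ᵀ must span the same plane of matrices: they are the rank-1 matrices of the form x·S₁ + y·S₂.
det(x·S₁ + y·S₂) is 216·x² − 108·xy = 108·(2·x − y)(x), vanishing at (x:y) = (1:2) and (0:1).
M₁ = S₁ + 2·S₂ = [[6, 0], [-6, 0]] = 6·[1, -1][1, 0]ᵀ and M₂ = S₂ = [[-9, -9], [-9, -9]] = (-9)·[1, 1][1, 1]ᵀ, so take a₁ = [1, -1], b₁ = [1, 0], a₂ = [1, 1], b₂ = [1, 1].
Each slice is an integer combination of E₁ = a₁b₁ᵀ and E₂ = a₂b₂ᵀ: S₁ = 6·E₁ + 18·E₂, S₂ = −9·E₂; reading off coefficients, c₁ = [6, 0] and c₂ = [18, -9].
Hence T = [1, -1] ⊗ [1, 0] ⊗ [6, 0] + [1, 1] ⊗ [1, 1] ⊗ [18, -9], so rank(T) ≤ 2.
These bounds meet, so rank(T) = 2.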